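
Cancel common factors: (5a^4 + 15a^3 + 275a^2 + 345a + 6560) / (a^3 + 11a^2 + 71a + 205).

(5a^2 − 15a + 160)/(a + 5)

By polynomial division,
  5a^4 + 15a^3 + 275a^2 + 345a + 6560 = (5a − 40)(a^3 + 11a^2 + 71a + 205) + (360a^2 + 2160a + 14760)
  a^3 + 11a^2 + 71a + 205 = ((1/360)a + 1/72)(360a^2 + 2160a + 14760) + (0)
Last nonzero remainder: 360a^2 + 2160a + 14760. Dividing through by 360 gives the monic gcd a^2 + 6a + 41.
Cancel a^2 + 6a + 41 from numerator and denominator to get the reduced form.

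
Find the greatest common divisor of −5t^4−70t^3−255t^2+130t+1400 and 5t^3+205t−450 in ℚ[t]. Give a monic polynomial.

t−2

Euclidean algorithm in ℚ[t]:
  −5t^4−70t^3−255t^2+130t+1400 = (−t−14)(5t^3+205t−450) + (−50t^2+2550t−4900)
  5t^3+205t−450 = (−(1/10)t−51/10)(−50t^2+2550t−4900) + (12720t−25440)
  −50t^2+2550t−4900 = (−(5/1272)t+245/1272)(12720t−25440) + (0)
Last nonzero remainder: 12720t−25440. Dividing through by 12720 gives the monic gcd t−2.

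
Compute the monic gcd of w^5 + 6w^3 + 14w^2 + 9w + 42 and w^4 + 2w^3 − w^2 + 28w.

w^2 − 2w + 7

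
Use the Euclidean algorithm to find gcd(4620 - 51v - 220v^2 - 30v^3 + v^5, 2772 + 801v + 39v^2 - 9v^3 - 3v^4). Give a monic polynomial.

-231 - 9v - v^2 + v^3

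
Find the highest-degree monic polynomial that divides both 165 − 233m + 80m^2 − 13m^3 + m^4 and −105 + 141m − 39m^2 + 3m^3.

Euclidean algorithm in ℚ[m]:
  m^4 − 13m^3 + 80m^2 − 233m + 165 = ((1/3)m)(3m^3 − 39m^2 + 141m − 105) + (33m^2 − 198m + 165)
  3m^3 − 39m^2 + 141m − 105 = ((1/11)m − 7/11)(33m^2 − 198m + 165) + (0)
Last nonzero remainder: 33m^2 − 198m + 165. Dividing through by 33 gives the monic gcd m^2 − 6m + 5.

5 − 6m + m^2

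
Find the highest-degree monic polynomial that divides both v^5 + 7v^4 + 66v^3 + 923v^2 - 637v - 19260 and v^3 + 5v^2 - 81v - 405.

v^2 + 14v + 45

Euclidean algorithm in ℚ[v]:
  v^5 + 7v^4 + 66v^3 + 923v^2 - 637v - 19260 = (v^2 + 2v + 137)(v^3 + 5v^2 - 81v - 405) + (805v^2 + 11270v + 36225)
  v^3 + 5v^2 - 81v - 405 = ((1/805)v - 9/805)(805v^2 + 11270v + 36225) + (0)
Last nonzero remainder: 805v^2 + 11270v + 36225. Dividing through by 805 gives the monic gcd v^2 + 14v + 45.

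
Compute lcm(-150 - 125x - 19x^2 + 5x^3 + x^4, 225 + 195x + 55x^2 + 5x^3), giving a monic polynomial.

Apply the Euclidean algorithm:
  x^4 + 5x^3 - 19x^2 - 125x - 150 = ((1/5)x - 6/5)(5x^3 + 55x^2 + 195x + 225) + (8x^2 + 64x + 120)
  5x^3 + 55x^2 + 195x + 225 = ((5/8)x + 15/8)(8x^2 + 64x + 120) + (0)
Last nonzero remainder: 8x^2 + 64x + 120. Dividing through by 8 gives the monic gcd x^2 + 8x + 15.
Then lcm(f, g) = f·g / gcd(f, g); expanding and making the result monic gives the answer.

-450 - 525x - 182x^2 - 4x^3 + 8x^4 + x^5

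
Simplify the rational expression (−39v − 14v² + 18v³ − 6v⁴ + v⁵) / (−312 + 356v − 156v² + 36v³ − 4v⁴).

(−v − v²)/(−8 + 4v)

Euclidean algorithm in ℚ[v]:
  v⁵ − 6v⁴ + 18v³ − 14v² − 39v = (−(1/4)v − 3/4)(−4v⁴ + 36v³ − 156v² + 356v − 312) + (6v³ − 42v² + 150v − 234)
  −4v⁴ + 36v³ − 156v² + 356v − 312 = (−(2/3)v + 4/3)(6v³ − 42v² + 150v − 234) + (0)
Last nonzero remainder: 6v³ − 42v² + 150v − 234. Dividing through by 6 gives the monic gcd v³ − 7v² + 25v − 39.
Cancel v³ − 7v² + 25v − 39 from numerator and denominator to get the reduced form.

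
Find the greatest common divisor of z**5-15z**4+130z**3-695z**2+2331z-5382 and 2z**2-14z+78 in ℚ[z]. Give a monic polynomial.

z**2-7z+39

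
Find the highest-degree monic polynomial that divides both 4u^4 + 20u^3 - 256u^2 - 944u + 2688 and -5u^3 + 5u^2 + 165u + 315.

u - 7

By polynomial division,
  4u^4 + 20u^3 - 256u^2 - 944u + 2688 = (-(4/5)u - 24/5)(-5u^3 + 5u^2 + 165u + 315) + (-100u^2 + 100u + 4200)
  -5u^3 + 5u^2 + 165u + 315 = ((1/20)u)(-100u^2 + 100u + 4200) + (-45u + 315)
  -100u^2 + 100u + 4200 = ((20/9)u + 40/3)(-45u + 315) + (0)
Last nonzero remainder: -45u + 315. Dividing through by -45 gives the monic gcd u - 7.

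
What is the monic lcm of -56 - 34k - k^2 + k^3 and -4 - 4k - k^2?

By polynomial division,
  k^3 - k^2 - 34k - 56 = (-k + 5)(-k^2 - 4k - 4) + (-18k - 36)
  -k^2 - 4k - 4 = ((1/18)k + 1/9)(-18k - 36) + (0)
Last nonzero remainder: -18k - 36. Dividing through by -18 gives the monic gcd k + 2.
Then lcm(f, g) = f·g / gcd(f, g); expanding and making the result monic gives the answer.

-112 - 124k - 36k^2 + k^3 + k^4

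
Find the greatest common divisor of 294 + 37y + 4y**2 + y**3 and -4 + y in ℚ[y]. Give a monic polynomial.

1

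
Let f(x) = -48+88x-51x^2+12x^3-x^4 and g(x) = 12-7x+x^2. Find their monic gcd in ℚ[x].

Euclidean algorithm in ℚ[x]:
  -x^4+12x^3-51x^2+88x-48 = (-x^2+5x-4)(x^2-7x+12) + (0)
The last nonzero remainder x^2-7x+12 is already monic.

12-7x+x^2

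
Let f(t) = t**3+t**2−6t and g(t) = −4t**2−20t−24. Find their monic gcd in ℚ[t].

Apply the Euclidean algorithm:
  t**3+t**2−6t = (−(1/4)t+1)(−4t**2−20t−24) + (8t+24)
  −4t**2−20t−24 = (−(1/2)t−1)(8t+24) + (0)
Last nonzero remainder: 8t+24. Dividing through by 8 gives the monic gcd t+3.

t+3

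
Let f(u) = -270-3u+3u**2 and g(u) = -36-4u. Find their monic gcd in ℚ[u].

Euclidean algorithm in ℚ[u]:
  3u**2-3u-270 = (-(3/4)u+15/2)(-4u-36) + (0)
Last nonzero remainder: -4u-36. Dividing through by -4 gives the monic gcd u+9.

9+u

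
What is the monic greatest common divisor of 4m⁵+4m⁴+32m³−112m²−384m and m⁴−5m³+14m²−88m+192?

m³−m²+10m−48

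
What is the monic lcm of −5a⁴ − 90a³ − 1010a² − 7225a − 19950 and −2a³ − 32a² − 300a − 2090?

a⁵ + 29a⁴ + 400a³ + 3667a² + 19885a + 43890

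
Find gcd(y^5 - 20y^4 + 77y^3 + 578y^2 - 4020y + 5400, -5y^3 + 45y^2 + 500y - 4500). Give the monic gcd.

Repeated division with remainder:
  y^5 - 20y^4 + 77y^3 + 578y^2 - 4020y + 5400 = (-(1/5)y^2 + (11/5)y - 78/5)(-5y^3 + 45y^2 + 500y - 4500) + (-720y^2 + 13680y - 64800)
  -5y^3 + 45y^2 + 500y - 4500 = ((1/144)y + 5/72)(-720y^2 + 13680y - 64800) + (0)
Last nonzero remainder: -720y^2 + 13680y - 64800. Dividing through by -720 gives the monic gcd y^2 - 19y + 90.

y^2 - 19y + 90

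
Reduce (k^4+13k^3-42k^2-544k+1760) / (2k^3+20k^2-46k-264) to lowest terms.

(k^2+6k-40)/(2k+6)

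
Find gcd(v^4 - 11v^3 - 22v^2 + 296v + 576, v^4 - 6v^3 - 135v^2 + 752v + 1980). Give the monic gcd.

Euclidean algorithm in ℚ[v]:
  v^4 - 11v^3 - 22v^2 + 296v + 576 = (v^4 - 6v^3 - 135v^2 + 752v + 1980) + (-5v^3 + 113v^2 - 456v - 1404)
  v^4 - 6v^3 - 135v^2 + 752v + 1980 = (-(1/5)v - 83/25)(-5v^3 + 113v^2 - 456v - 1404) + ((3724/25)v^2 - (26068/25)v - 67032/25)
  -5v^3 + 113v^2 - 456v - 1404 = (-(125/3724)v + 975/1862)((3724/25)v^2 - (26068/25)v - 67032/25) + (0)
Last nonzero remainder: (3724/25)v^2 - (26068/25)v - 67032/25. Dividing through by 3724/25 gives the monic gcd v^2 - 7v - 18.

v^2 - 7v - 18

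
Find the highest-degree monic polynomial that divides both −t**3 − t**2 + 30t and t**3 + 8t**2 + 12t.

t**2 + 6t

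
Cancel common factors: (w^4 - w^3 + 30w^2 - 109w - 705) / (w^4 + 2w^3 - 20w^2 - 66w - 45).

(w^2 + w + 47)/(w^2 + 4w + 3)

Apply the Euclidean algorithm:
  w^4 - w^3 + 30w^2 - 109w - 705 = (w^4 + 2w^3 - 20w^2 - 66w - 45) + (-3w^3 + 50w^2 - 43w - 660)
  w^4 + 2w^3 - 20w^2 - 66w - 45 = (-(1/3)w - 56/9)(-3w^3 + 50w^2 - 43w - 660) + ((2491/9)w^2 - (4982/9)w - 12455/3)
  -3w^3 + 50w^2 - 43w - 660 = (-(27/2491)w + 396/2491)((2491/9)w^2 - (4982/9)w - 12455/3) + (0)
Last nonzero remainder: (2491/9)w^2 - (4982/9)w - 12455/3. Dividing through by 2491/9 gives the monic gcd w^2 - 2w - 15.
Cancel w^2 - 2w - 15 from numerator and denominator to get the reduced form.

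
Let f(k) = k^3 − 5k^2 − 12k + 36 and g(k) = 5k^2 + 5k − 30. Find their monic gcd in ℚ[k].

Apply the Euclidean algorithm:
  k^3 − 5k^2 − 12k + 36 = ((1/5)k − 6/5)(5k^2 + 5k − 30) + (0)
Last nonzero remainder: 5k^2 + 5k − 30. Dividing through by 5 gives the monic gcd k^2 + k − 6.

k^2 + k − 6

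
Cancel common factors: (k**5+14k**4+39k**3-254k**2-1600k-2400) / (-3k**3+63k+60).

Euclidean algorithm in ℚ[k]:
  k**5+14k**4+39k**3-254k**2-1600k-2400 = (-(1/3)k**2-(14/3)k-20)(-3k**3+63k+60) + (60k**2-60k-1200)
  -3k**3+63k+60 = (-(1/20)k-1/20)(60k**2-60k-1200) + (0)
Last nonzero remainder: 60k**2-60k-1200. Dividing through by 60 gives the monic gcd k**2-k-20.
Cancel k**2-k-20 from numerator and denominator to get the reduced form.

(-k**3-15k**2-74k-120)/(3k+3)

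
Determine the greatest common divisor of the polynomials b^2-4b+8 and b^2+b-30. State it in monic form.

1

Repeated division with remainder:
  b^2-4b+8 = (b^2+b-30) + (-5b+38)
  b^2+b-30 = (-(1/5)b-43/25)(-5b+38) + (884/25)
  -5b+38 = (-(125/884)b+475/442)(884/25) + (0)
The last nonzero remainder is the constant 884/25, so the polynomials are coprime and gcd = 1.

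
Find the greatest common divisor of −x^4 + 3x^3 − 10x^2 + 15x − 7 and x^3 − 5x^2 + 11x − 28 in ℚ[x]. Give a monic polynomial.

x^2 − x + 7

Euclidean algorithm in ℚ[x]:
  −x^4 + 3x^3 − 10x^2 + 15x − 7 = (−x − 2)(x^3 − 5x^2 + 11x − 28) + (−9x^2 + 9x − 63)
  x^3 − 5x^2 + 11x − 28 = (−(1/9)x + 4/9)(−9x^2 + 9x − 63) + (0)
Last nonzero remainder: −9x^2 + 9x − 63. Dividing through by −9 gives the monic gcd x^2 − x + 7.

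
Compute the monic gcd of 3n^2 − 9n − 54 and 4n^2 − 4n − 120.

Apply the Euclidean algorithm:
  3n^2 − 9n − 54 = (3/4)(4n^2 − 4n − 120) + (−6n + 36)
  4n^2 − 4n − 120 = (−(2/3)n − 10/3)(−6n + 36) + (0)
Last nonzero remainder: −6n + 36. Dividing through by −6 gives the monic gcd n − 6.

n − 6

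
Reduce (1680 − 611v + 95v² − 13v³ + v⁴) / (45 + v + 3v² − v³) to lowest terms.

(336 − 55v + 8v² − v³)/(9 + 2v + v²)

Repeated division with remainder:
  v⁴ − 13v³ + 95v² − 611v + 1680 = (−v + 10)(−v³ + 3v² + v + 45) + (66v² − 576v + 1230)
  −v³ + 3v² + v + 45 = (−(1/66)v − 21/242)(66v² − 576v + 1230) + (−(3672/121)v + 18360/121)
  66v² − 576v + 1230 = (−(1331/612)v + 4961/612)(−(3672/121)v + 18360/121) + (0)
Last nonzero remainder: −(3672/121)v + 18360/121. Dividing through by −3672/121 gives the monic gcd v − 5.
Cancel v − 5 from numerator and denominator to get the reduced form.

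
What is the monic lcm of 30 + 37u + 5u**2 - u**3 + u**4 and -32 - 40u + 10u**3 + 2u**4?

-240 - 236u + 64u**2 + 55u**3 - 5u**4 + u**5 + u**6

Repeated division with remainder:
  u**4 - u**3 + 5u**2 + 37u + 30 = (1/2)(2u**4 + 10u**3 - 40u - 32) + (-6u**3 + 5u**2 + 57u + 46)
  2u**4 + 10u**3 - 40u - 32 = (-(1/3)u - 35/18)(-6u**3 + 5u**2 + 57u + 46) + ((517/18)u**2 + (517/6)u + 517/9)
  -6u**3 + 5u**2 + 57u + 46 = (-(108/517)u + 414/517)((517/18)u**2 + (517/6)u + 517/9) + (0)
Last nonzero remainder: (517/18)u**2 + (517/6)u + 517/9. Dividing through by 517/18 gives the monic gcd u**2 + 3u + 2.
Then lcm(f, g) = f·g / gcd(f, g); expanding and making the result monic gives the answer.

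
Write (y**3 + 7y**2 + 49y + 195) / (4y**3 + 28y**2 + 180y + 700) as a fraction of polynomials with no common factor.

(y**2 + 2y + 39)/(4y**2 + 8y + 140)

Apply the Euclidean algorithm:
  y**3 + 7y**2 + 49y + 195 = (1/4)(4y**3 + 28y**2 + 180y + 700) + (4y + 20)
  4y**3 + 28y**2 + 180y + 700 = (y**2 + 2y + 35)(4y + 20) + (0)
Last nonzero remainder: 4y + 20. Dividing through by 4 gives the monic gcd y + 5.
Cancel y + 5 from numerator and denominator to get the reduced form.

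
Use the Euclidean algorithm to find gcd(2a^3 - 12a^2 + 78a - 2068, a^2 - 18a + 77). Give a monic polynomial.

a - 11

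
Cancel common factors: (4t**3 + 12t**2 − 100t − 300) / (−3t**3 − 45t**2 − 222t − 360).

(−4t**2 + 8t + 60)/(3t**2 + 30t + 72)

Repeated division with remainder:
  4t**3 + 12t**2 − 100t − 300 = (−4/3)(−3t**3 − 45t**2 − 222t − 360) + (−48t**2 − 396t − 780)
  −3t**3 − 45t**2 − 222t − 360 = ((1/16)t + 27/64)(−48t**2 − 396t − 780) + (−(99/16)t − 495/16)
  −48t**2 − 396t − 780 = ((256/33)t + 832/33)(−(99/16)t − 495/16) + (0)
Last nonzero remainder: −(99/16)t − 495/16. Dividing through by −99/16 gives the monic gcd t + 5.
Cancel t + 5 from numerator and denominator to get the reduced form.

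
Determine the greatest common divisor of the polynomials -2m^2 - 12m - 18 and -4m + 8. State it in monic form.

1

Repeated division with remainder:
  -2m^2 - 12m - 18 = ((1/2)m + 4)(-4m + 8) + (-50)
  -4m + 8 = ((2/25)m - 4/25)(-50) + (0)
The last nonzero remainder is the constant -50, so the polynomials are coprime and gcd = 1.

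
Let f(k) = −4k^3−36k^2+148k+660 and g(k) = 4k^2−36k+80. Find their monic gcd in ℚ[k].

k−5

Apply the Euclidean algorithm:
  −4k^3−36k^2+148k+660 = (−k−18)(4k^2−36k+80) + (−420k+2100)
  4k^2−36k+80 = (−(1/105)k+4/105)(−420k+2100) + (0)
Last nonzero remainder: −420k+2100. Dividing through by −420 gives the monic gcd k−5.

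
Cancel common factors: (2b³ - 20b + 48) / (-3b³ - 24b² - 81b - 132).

(-2b² + 8b - 12)/(3b² + 12b + 33)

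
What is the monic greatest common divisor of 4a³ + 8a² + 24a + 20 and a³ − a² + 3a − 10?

a² + a + 5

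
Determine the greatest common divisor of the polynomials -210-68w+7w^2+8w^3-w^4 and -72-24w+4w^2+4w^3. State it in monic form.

By polynomial division,
  -w^4+8w^3+7w^2-68w-210 = (-(1/4)w+9/4)(4w^3+4w^2-24w-72) + (-8w^2-32w-48)
  4w^3+4w^2-24w-72 = (-(1/2)w+3/2)(-8w^2-32w-48) + (0)
Last nonzero remainder: -8w^2-32w-48. Dividing through by -8 gives the monic gcd w^2+4w+6.

6+4w+w^2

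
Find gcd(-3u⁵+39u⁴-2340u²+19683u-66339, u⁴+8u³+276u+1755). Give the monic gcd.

u³+3u²-15u+351

By polynomial division,
  -3u⁵+39u⁴-2340u²+19683u-66339 = (-3u+63)(u⁴+8u³+276u+1755) + (-504u³-1512u²+7560u-176904)
  u⁴+8u³+276u+1755 = (-(1/504)u-5/504)(-504u³-1512u²+7560u-176904) + (0)
Last nonzero remainder: -504u³-1512u²+7560u-176904. Dividing through by -504 gives the monic gcd u³+3u²-15u+351.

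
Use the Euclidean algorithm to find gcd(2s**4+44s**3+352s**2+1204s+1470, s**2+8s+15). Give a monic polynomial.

By polynomial division,
  2s**4+44s**3+352s**2+1204s+1470 = (2s**2+28s+98)(s**2+8s+15) + (0)
The last nonzero remainder s**2+8s+15 is already monic.

s**2+8s+15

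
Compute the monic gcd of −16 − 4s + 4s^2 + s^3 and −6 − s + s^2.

2 + s

Repeated division with remainder:
  s^3 + 4s^2 − 4s − 16 = (s + 5)(s^2 − s − 6) + (7s + 14)
  s^2 − s − 6 = ((1/7)s − 3/7)(7s + 14) + (0)
Last nonzero remainder: 7s + 14. Dividing through by 7 gives the monic gcd s + 2.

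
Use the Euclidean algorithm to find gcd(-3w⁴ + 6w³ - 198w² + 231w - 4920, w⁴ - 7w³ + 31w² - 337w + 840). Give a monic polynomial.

w² + 3w + 40

Euclidean algorithm in ℚ[w]:
  -3w⁴ + 6w³ - 198w² + 231w - 4920 = (-3)(w⁴ - 7w³ + 31w² - 337w + 840) + (-15w³ - 105w² - 780w - 2400)
  w⁴ - 7w³ + 31w² - 337w + 840 = (-(1/15)w + 14/15)(-15w³ - 105w² - 780w - 2400) + (77w² + 231w + 3080)
  -15w³ - 105w² - 780w - 2400 = (-(15/77)w - 60/77)(77w² + 231w + 3080) + (0)
Last nonzero remainder: 77w² + 231w + 3080. Dividing through by 77 gives the monic gcd w² + 3w + 40.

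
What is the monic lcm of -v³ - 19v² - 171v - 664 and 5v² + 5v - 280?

Apply the Euclidean algorithm:
  -v³ - 19v² - 171v - 664 = (-(1/5)v - 18/5)(5v² + 5v - 280) + (-209v - 1672)
  5v² + 5v - 280 = (-(5/209)v + 35/209)(-209v - 1672) + (0)
Last nonzero remainder: -209v - 1672. Dividing through by -209 gives the monic gcd v + 8.
Then lcm(f, g) = f·g / gcd(f, g); expanding and making the result monic gives the answer.

v⁴ + 12v³ + 38v² - 533v - 4648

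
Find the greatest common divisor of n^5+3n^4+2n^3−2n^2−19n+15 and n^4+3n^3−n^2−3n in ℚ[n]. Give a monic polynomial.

Repeated division with remainder:
  n^5+3n^4+2n^3−2n^2−19n+15 = (n)(n^4+3n^3−n^2−3n) + (3n^3+n^2−19n+15)
  n^4+3n^3−n^2−3n = ((1/3)n+8/9)(3n^3+n^2−19n+15) + ((40/9)n^2+(80/9)n−40/3)
  3n^3+n^2−19n+15 = ((27/40)n−9/8)((40/9)n^2+(80/9)n−40/3) + (0)
Last nonzero remainder: (40/9)n^2+(80/9)n−40/3. Dividing through by 40/9 gives the monic gcd n^2+2n−3.

n^2+2n−3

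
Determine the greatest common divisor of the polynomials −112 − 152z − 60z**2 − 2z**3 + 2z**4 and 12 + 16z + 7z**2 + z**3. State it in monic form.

Euclidean algorithm in ℚ[z]:
  2z**4 − 2z**3 − 60z**2 − 152z − 112 = (2z − 16)(z**3 + 7z**2 + 16z + 12) + (20z**2 + 80z + 80)
  z**3 + 7z**2 + 16z + 12 = ((1/20)z + 3/20)(20z**2 + 80z + 80) + (0)
Last nonzero remainder: 20z**2 + 80z + 80. Dividing through by 20 gives the monic gcd z**2 + 4z + 4.

4 + 4z + z**2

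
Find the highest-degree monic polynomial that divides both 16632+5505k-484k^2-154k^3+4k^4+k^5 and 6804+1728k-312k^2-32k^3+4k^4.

-189-69k+k^2+k^3

Euclidean algorithm in ℚ[k]:
  k^5+4k^4-154k^3-484k^2+5505k+16632 = ((1/4)k+3)(4k^4-32k^3-312k^2+1728k+6804) + (20k^3+20k^2-1380k-3780)
  4k^4-32k^3-312k^2+1728k+6804 = ((1/5)k-9/5)(20k^3+20k^2-1380k-3780) + (0)
Last nonzero remainder: 20k^3+20k^2-1380k-3780. Dividing through by 20 gives the monic gcd k^3+k^2-69k-189.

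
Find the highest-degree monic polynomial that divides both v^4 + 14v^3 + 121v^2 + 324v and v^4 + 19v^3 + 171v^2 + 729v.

Repeated division with remainder:
  v^4 + 14v^3 + 121v^2 + 324v = (v^4 + 19v^3 + 171v^2 + 729v) + (−5v^3 − 50v^2 − 405v)
  v^4 + 19v^3 + 171v^2 + 729v = (−(1/5)v − 9/5)(−5v^3 − 50v^2 − 405v) + (0)
Last nonzero remainder: −5v^3 − 50v^2 − 405v. Dividing through by −5 gives the monic gcd v^3 + 10v^2 + 81v.

v^3 + 10v^2 + 81v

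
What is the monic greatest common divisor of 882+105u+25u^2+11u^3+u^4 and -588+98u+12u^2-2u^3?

7+u

By polynomial division,
  u^4+11u^3+25u^2+105u+882 = (-(1/2)u-17/2)(-2u^3+12u^2+98u-588) + (176u^2+644u-4116)
  -2u^3+12u^2+98u-588 = (-(1/88)u+425/3872)(176u^2+644u-4116) + (-(18837/968)u-131859/968)
  176u^2+644u-4116 = (-(170368/18837)u+27104/897)(-(18837/968)u-131859/968) + (0)
Last nonzero remainder: -(18837/968)u-131859/968. Dividing through by -18837/968 gives the monic gcd u+7.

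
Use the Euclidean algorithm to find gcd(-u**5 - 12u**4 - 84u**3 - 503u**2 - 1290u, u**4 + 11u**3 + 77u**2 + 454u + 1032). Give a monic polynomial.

Apply the Euclidean algorithm:
  -u**5 - 12u**4 - 84u**3 - 503u**2 - 1290u = (-u - 1)(u**4 + 11u**3 + 77u**2 + 454u + 1032) + (4u**3 + 28u**2 + 196u + 1032)
  u**4 + 11u**3 + 77u**2 + 454u + 1032 = ((1/4)u + 1)(4u**3 + 28u**2 + 196u + 1032) + (0)
Last nonzero remainder: 4u**3 + 28u**2 + 196u + 1032. Dividing through by 4 gives the monic gcd u**3 + 7u**2 + 49u + 258.

u**3 + 7u**2 + 49u + 258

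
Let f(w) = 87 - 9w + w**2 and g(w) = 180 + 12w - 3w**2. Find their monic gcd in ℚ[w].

1

Repeated division with remainder:
  w**2 - 9w + 87 = (-1/3)(-3w**2 + 12w + 180) + (-5w + 147)
  -3w**2 + 12w + 180 = ((3/5)w + 381/25)(-5w + 147) + (-51507/25)
  -5w + 147 = ((125/51507)w - 1225/17169)(-51507/25) + (0)
The last nonzero remainder is the constant -51507/25, so the polynomials are coprime and gcd = 1.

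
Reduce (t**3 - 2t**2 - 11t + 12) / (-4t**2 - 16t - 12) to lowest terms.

(-t**2 + 5t - 4)/(4t + 4)

By polynomial division,
  t**3 - 2t**2 - 11t + 12 = (-(1/4)t + 3/2)(-4t**2 - 16t - 12) + (10t + 30)
  -4t**2 - 16t - 12 = (-(2/5)t - 2/5)(10t + 30) + (0)
Last nonzero remainder: 10t + 30. Dividing through by 10 gives the monic gcd t + 3.
Cancel t + 3 from numerator and denominator to get the reduced form.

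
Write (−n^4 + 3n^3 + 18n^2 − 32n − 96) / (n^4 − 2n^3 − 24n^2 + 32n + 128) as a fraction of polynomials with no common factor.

Repeated division with remainder:
  −n^4 + 3n^3 + 18n^2 − 32n − 96 = (−1)(n^4 − 2n^3 − 24n^2 + 32n + 128) + (n^3 − 6n^2 + 32)
  n^4 − 2n^3 − 24n^2 + 32n + 128 = (n + 4)(n^3 − 6n^2 + 32) + (0)
The last nonzero remainder n^3 − 6n^2 + 32 is already monic.
Cancel n^3 − 6n^2 + 32 from numerator and denominator to get the reduced form.

(−n − 3)/(n + 4)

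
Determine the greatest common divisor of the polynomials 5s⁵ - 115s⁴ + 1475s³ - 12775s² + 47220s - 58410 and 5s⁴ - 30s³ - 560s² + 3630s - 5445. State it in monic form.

Euclidean algorithm in ℚ[s]:
  5s⁵ - 115s⁴ + 1475s³ - 12775s² + 47220s - 58410 = (s - 17)(5s⁴ - 30s³ - 560s² + 3630s - 5445) + (1525s³ - 25925s² + 114375s - 150975)
  5s⁴ - 30s³ - 560s² + 3630s - 5445 = ((1/305)s + 11/305)(1525s³ - 25925s² + 114375s - 150975) + (0)
Last nonzero remainder: 1525s³ - 25925s² + 114375s - 150975. Dividing through by 1525 gives the monic gcd s³ - 17s² + 75s - 99.

s³ - 17s² + 75s - 99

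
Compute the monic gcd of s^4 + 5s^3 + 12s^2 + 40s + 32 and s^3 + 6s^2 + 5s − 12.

By polynomial division,
  s^4 + 5s^3 + 12s^2 + 40s + 32 = (s − 1)(s^3 + 6s^2 + 5s − 12) + (13s^2 + 57s + 20)
  s^3 + 6s^2 + 5s − 12 = ((1/13)s + 21/169)(13s^2 + 57s + 20) + (−(612/169)s − 2448/169)
  13s^2 + 57s + 20 = (−(2197/612)s − 845/612)(−(612/169)s − 2448/169) + (0)
Last nonzero remainder: −(612/169)s − 2448/169. Dividing through by −612/169 gives the monic gcd s + 4.

s + 4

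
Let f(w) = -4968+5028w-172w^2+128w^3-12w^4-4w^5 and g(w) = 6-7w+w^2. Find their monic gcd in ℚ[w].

By polynomial division,
  -4w^5-12w^4+128w^3-172w^2+5028w-4968 = (-4w^3-40w^2-128w-828)(w^2-7w+6) + (0)
The last nonzero remainder w^2-7w+6 is already monic.

6-7w+w^2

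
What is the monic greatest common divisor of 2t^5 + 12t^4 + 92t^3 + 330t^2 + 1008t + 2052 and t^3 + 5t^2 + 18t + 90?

t^2 + 18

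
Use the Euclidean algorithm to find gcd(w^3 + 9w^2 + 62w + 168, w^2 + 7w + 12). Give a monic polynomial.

w + 4

Apply the Euclidean algorithm:
  w^3 + 9w^2 + 62w + 168 = (w + 2)(w^2 + 7w + 12) + (36w + 144)
  w^2 + 7w + 12 = ((1/36)w + 1/12)(36w + 144) + (0)
Last nonzero remainder: 36w + 144. Dividing through by 36 gives the monic gcd w + 4.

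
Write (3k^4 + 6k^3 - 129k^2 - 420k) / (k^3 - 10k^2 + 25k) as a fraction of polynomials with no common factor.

(3k^3 + 6k^2 - 129k - 420)/(k^2 - 10k + 25)

Apply the Euclidean algorithm:
  3k^4 + 6k^3 - 129k^2 - 420k = (3k + 36)(k^3 - 10k^2 + 25k) + (156k^2 - 1320k)
  k^3 - 10k^2 + 25k = ((1/156)k - 5/507)(156k^2 - 1320k) + ((2025/169)k)
  156k^2 - 1320k = ((8788/675)k - 14872/135)((2025/169)k) + (0)
Last nonzero remainder: (2025/169)k. Dividing through by 2025/169 gives the monic gcd k.
Cancel k from numerator and denominator to get the reduced form.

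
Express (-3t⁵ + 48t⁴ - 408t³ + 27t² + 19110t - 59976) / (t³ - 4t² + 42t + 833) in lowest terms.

(-3t³ + 15t² + 114t - 504)/(t + 7)

Repeated division with remainder:
  -3t⁵ + 48t⁴ - 408t³ + 27t² + 19110t - 59976 = (-3t² + 36t - 138)(t³ - 4t² + 42t + 833) + (462t² - 5082t + 54978)
  t³ - 4t² + 42t + 833 = ((1/462)t + 1/66)(462t² - 5082t + 54978) + (0)
Last nonzero remainder: 462t² - 5082t + 54978. Dividing through by 462 gives the monic gcd t² - 11t + 119.
Cancel t² - 11t + 119 from numerator and denominator to get the reduced form.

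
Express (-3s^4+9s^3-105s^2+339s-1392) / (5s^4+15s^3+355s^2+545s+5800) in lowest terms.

(-3s^2+15s-48)/(5s^2+5s+200)

By polynomial division,
  -3s^4+9s^3-105s^2+339s-1392 = (-3/5)(5s^4+15s^3+355s^2+545s+5800) + (18s^3+108s^2+666s+2088)
  5s^4+15s^3+355s^2+545s+5800 = ((5/18)s-5/6)(18s^3+108s^2+666s+2088) + (260s^2+520s+7540)
  18s^3+108s^2+666s+2088 = ((9/130)s+18/65)(260s^2+520s+7540) + (0)
Last nonzero remainder: 260s^2+520s+7540. Dividing through by 260 gives the monic gcd s^2+2s+29.
Cancel s^2+2s+29 from numerator and denominator to get the reduced form.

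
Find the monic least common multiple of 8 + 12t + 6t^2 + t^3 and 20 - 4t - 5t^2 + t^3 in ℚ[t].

80 + 64t - 16t^2 - 20t^3 - t^4 + t^5

Repeated division with remainder:
  t^3 + 6t^2 + 12t + 8 = (t^3 - 5t^2 - 4t + 20) + (11t^2 + 16t - 12)
  t^3 - 5t^2 - 4t + 20 = ((1/11)t - 71/121)(11t^2 + 16t - 12) + ((784/121)t + 1568/121)
  11t^2 + 16t - 12 = ((1331/784)t - 363/392)((784/121)t + 1568/121) + (0)
Last nonzero remainder: (784/121)t + 1568/121. Dividing through by 784/121 gives the monic gcd t + 2.
Then lcm(f, g) = f·g / gcd(f, g); expanding and making the result monic gives the answer.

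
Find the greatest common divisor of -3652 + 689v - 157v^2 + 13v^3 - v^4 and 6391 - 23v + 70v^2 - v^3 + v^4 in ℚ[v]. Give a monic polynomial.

83 - 10v + v^2

Euclidean algorithm in ℚ[v]:
  -v^4 + 13v^3 - 157v^2 + 689v - 3652 = (-1)(v^4 - v^3 + 70v^2 - 23v + 6391) + (12v^3 - 87v^2 + 666v + 2739)
  v^4 - v^3 + 70v^2 - 23v + 6391 = ((1/12)v + 25/48)(12v^3 - 87v^2 + 666v + 2739) + ((957/16)v^2 - (4785/8)v + 79431/16)
  12v^3 - 87v^2 + 666v + 2739 = ((64/319)v + 16/29)((957/16)v^2 - (4785/8)v + 79431/16) + (0)
Last nonzero remainder: (957/16)v^2 - (4785/8)v + 79431/16. Dividing through by 957/16 gives the monic gcd v^2 - 10v + 83.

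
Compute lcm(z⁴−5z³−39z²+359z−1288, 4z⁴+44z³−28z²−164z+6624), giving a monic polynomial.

z⁵+4z⁴−84z³+8z²+1943z−11592

Euclidean algorithm in ℚ[z]:
  z⁴−5z³−39z²+359z−1288 = (1/4)(4z⁴+44z³−28z²−164z+6624) + (−16z³−32z²+400z−2944)
  4z⁴+44z³−28z²−164z+6624 = (−(1/4)z−9/4)(−16z³−32z²+400z−2944) + (0)
Last nonzero remainder: −16z³−32z²+400z−2944. Dividing through by −16 gives the monic gcd z³+2z²−25z+184.
Then lcm(f, g) = f·g / gcd(f, g); expanding and making the result monic gives the answer.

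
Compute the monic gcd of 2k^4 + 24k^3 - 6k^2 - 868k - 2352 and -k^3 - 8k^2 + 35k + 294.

Apply the Euclidean algorithm:
  2k^4 + 24k^3 - 6k^2 - 868k - 2352 = (-2k - 8)(-k^3 - 8k^2 + 35k + 294) + (0)
Last nonzero remainder: -k^3 - 8k^2 + 35k + 294. Dividing through by -1 gives the monic gcd k^3 + 8k^2 - 35k - 294.

k^3 + 8k^2 - 35k - 294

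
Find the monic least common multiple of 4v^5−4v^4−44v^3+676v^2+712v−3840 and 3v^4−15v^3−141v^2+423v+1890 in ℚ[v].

v^7−14v^6+44v^5+270v^4−2481v^3+3824v^2+19956v−40320

Repeated division with remainder:
  4v^5−4v^4−44v^3+676v^2+712v−3840 = ((4/3)v+16/3)(3v^4−15v^3−141v^2+423v+1890) + (224v^3+864v^2−4064v−13920)
  3v^4−15v^3−141v^2+423v+1890 = ((3/224)v−93/784)(224v^3+864v^2−4064v−13920) + ((780/49)v^2+(6240/49)v+11700/49)
  224v^3+864v^2−4064v−13920 = ((2744/195)v−11368/195)((780/49)v^2+(6240/49)v+11700/49) + (0)
Last nonzero remainder: (780/49)v^2+(6240/49)v+11700/49. Dividing through by 780/49 gives the monic gcd v^2+8v+15.
Then lcm(f, g) = f·g / gcd(f, g); expanding and making the result monic gives the answer.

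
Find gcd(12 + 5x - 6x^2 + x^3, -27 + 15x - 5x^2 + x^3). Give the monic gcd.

Euclidean algorithm in ℚ[x]:
  x^3 - 6x^2 + 5x + 12 = (x^3 - 5x^2 + 15x - 27) + (-x^2 - 10x + 39)
  x^3 - 5x^2 + 15x - 27 = (-x + 15)(-x^2 - 10x + 39) + (204x - 612)
  -x^2 - 10x + 39 = (-(1/204)x - 13/204)(204x - 612) + (0)
Last nonzero remainder: 204x - 612. Dividing through by 204 gives the monic gcd x - 3.

-3 + x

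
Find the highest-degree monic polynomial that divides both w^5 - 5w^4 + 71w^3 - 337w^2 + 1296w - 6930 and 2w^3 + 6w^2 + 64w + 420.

Apply the Euclidean algorithm:
  w^5 - 5w^4 + 71w^3 - 337w^2 + 1296w - 6930 = ((1/2)w^2 - 4w + 63/2)(2w^3 + 6w^2 + 64w + 420) + (-480w^2 + 960w - 20160)
  2w^3 + 6w^2 + 64w + 420 = (-(1/240)w - 1/48)(-480w^2 + 960w - 20160) + (0)
Last nonzero remainder: -480w^2 + 960w - 20160. Dividing through by -480 gives the monic gcd w^2 - 2w + 42.

w^2 - 2w + 42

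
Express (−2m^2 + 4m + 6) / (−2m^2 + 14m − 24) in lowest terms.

(m + 1)/(m − 4)

Repeated division with remainder:
  −2m^2 + 4m + 6 = (−2m^2 + 14m − 24) + (−10m + 30)
  −2m^2 + 14m − 24 = ((1/5)m − 4/5)(−10m + 30) + (0)
Last nonzero remainder: −10m + 30. Dividing through by −10 gives the monic gcd m − 3.
Cancel m − 3 from numerator and denominator to get the reduced form.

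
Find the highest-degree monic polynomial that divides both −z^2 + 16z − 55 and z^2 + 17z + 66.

1

Repeated division with remainder:
  −z^2 + 16z − 55 = (−1)(z^2 + 17z + 66) + (33z + 11)
  z^2 + 17z + 66 = ((1/33)z + 50/99)(33z + 11) + (544/9)
  33z + 11 = ((297/544)z + 99/544)(544/9) + (0)
The last nonzero remainder is the constant 544/9, so the polynomials are coprime and gcd = 1.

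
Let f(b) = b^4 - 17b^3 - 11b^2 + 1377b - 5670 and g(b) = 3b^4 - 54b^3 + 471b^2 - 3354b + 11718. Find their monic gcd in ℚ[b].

b^2 - 16b + 63

Apply the Euclidean algorithm:
  b^4 - 17b^3 - 11b^2 + 1377b - 5670 = (1/3)(3b^4 - 54b^3 + 471b^2 - 3354b + 11718) + (b^3 - 168b^2 + 2495b - 9576)
  3b^4 - 54b^3 + 471b^2 - 3354b + 11718 = (3b + 450)(b^3 - 168b^2 + 2495b - 9576) + (68586b^2 - 1097376b + 4320918)
  b^3 - 168b^2 + 2495b - 9576 = ((1/68586)b - 76/34293)(68586b^2 - 1097376b + 4320918) + (0)
Last nonzero remainder: 68586b^2 - 1097376b + 4320918. Dividing through by 68586 gives the monic gcd b^2 - 16b + 63.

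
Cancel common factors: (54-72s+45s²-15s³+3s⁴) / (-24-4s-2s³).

By polynomial division,
  3s⁴-15s³+45s²-72s+54 = (-(3/2)s+15/2)(-2s³-4s-24) + (39s²-78s+234)
  -2s³-4s-24 = (-(2/39)s-4/39)(39s²-78s+234) + (0)
Last nonzero remainder: 39s²-78s+234. Dividing through by 39 gives the monic gcd s²-2s+6.
Cancel s²-2s+6 from numerator and denominator to get the reduced form.

(-9+9s-3s²)/(4+2s)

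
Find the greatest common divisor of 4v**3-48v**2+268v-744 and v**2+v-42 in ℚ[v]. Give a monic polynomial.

v-6

By polynomial division,
  4v**3-48v**2+268v-744 = (4v-52)(v**2+v-42) + (488v-2928)
  v**2+v-42 = ((1/488)v+7/488)(488v-2928) + (0)
Last nonzero remainder: 488v-2928. Dividing through by 488 gives the monic gcd v-6.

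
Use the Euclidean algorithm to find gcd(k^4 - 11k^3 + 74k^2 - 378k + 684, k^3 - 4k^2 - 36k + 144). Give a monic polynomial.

Repeated division with remainder:
  k^4 - 11k^3 + 74k^2 - 378k + 684 = (k - 7)(k^3 - 4k^2 - 36k + 144) + (82k^2 - 774k + 1692)
  k^3 - 4k^2 - 36k + 144 = ((1/82)k + 223/3362)(82k^2 - 774k + 1692) + (-(8901/1681)k + 53406/1681)
  82k^2 - 774k + 1692 = (-(137842/8901)k + 158014/2967)(-(8901/1681)k + 53406/1681) + (0)
Last nonzero remainder: -(8901/1681)k + 53406/1681. Dividing through by -8901/1681 gives the monic gcd k - 6.

k - 6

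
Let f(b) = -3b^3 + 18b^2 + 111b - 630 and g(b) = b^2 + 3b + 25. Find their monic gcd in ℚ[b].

1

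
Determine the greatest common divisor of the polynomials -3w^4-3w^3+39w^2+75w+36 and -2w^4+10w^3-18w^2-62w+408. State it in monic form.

w^2-w-12

By polynomial division,
  -3w^4-3w^3+39w^2+75w+36 = (3/2)(-2w^4+10w^3-18w^2-62w+408) + (-18w^3+66w^2+168w-576)
  -2w^4+10w^3-18w^2-62w+408 = ((1/9)w-4/27)(-18w^3+66w^2+168w-576) + (-(242/9)w^2+(242/9)w+968/3)
  -18w^3+66w^2+168w-576 = ((81/121)w-216/121)(-(242/9)w^2+(242/9)w+968/3) + (0)
Last nonzero remainder: -(242/9)w^2+(242/9)w+968/3. Dividing through by -242/9 gives the monic gcd w^2-w-12.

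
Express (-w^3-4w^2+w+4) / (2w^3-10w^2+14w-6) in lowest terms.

By polynomial division,
  -w^3-4w^2+w+4 = (-1/2)(2w^3-10w^2+14w-6) + (-9w^2+8w+1)
  2w^3-10w^2+14w-6 = (-(2/9)w+74/81)(-9w^2+8w+1) + ((560/81)w-560/81)
  -9w^2+8w+1 = (-(729/560)w-81/560)((560/81)w-560/81) + (0)
Last nonzero remainder: (560/81)w-560/81. Dividing through by 560/81 gives the monic gcd w-1.
Cancel w-1 from numerator and denominator to get the reduced form.

(-w^2-5w-4)/(2w^2-8w+6)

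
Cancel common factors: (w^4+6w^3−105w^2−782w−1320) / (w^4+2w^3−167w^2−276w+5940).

Euclidean algorithm in ℚ[w]:
  w^4+6w^3−105w^2−782w−1320 = (w^4+2w^3−167w^2−276w+5940) + (4w^3+62w^2−506w−7260)
  w^4+2w^3−167w^2−276w+5940 = ((1/4)w−27/8)(4w^3+62w^2−506w−7260) + ((675/4)w^2−(675/4)w−37125/2)
  4w^3+62w^2−506w−7260 = ((16/675)w+88/225)((675/4)w^2−(675/4)w−37125/2) + (0)
Last nonzero remainder: (675/4)w^2−(675/4)w−37125/2. Dividing through by 675/4 gives the monic gcd w^2−w−110.
Cancel w^2−w−110 from numerator and denominator to get the reduced form.

(w^2+7w+12)/(w^2+3w−54)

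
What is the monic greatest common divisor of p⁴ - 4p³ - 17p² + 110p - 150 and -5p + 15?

p - 3

Apply the Euclidean algorithm:
  p⁴ - 4p³ - 17p² + 110p - 150 = (-(1/5)p³ + (1/5)p² + 4p - 10)(-5p + 15) + (0)
Last nonzero remainder: -5p + 15. Dividing through by -5 gives the monic gcd p - 3.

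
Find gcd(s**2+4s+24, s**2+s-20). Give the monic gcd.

Apply the Euclidean algorithm:
  s**2+4s+24 = (s**2+s-20) + (3s+44)
  s**2+s-20 = ((1/3)s-41/9)(3s+44) + (1624/9)
  3s+44 = ((27/1624)s+99/406)(1624/9) + (0)
The last nonzero remainder is the constant 1624/9, so the polynomials are coprime and gcd = 1.

1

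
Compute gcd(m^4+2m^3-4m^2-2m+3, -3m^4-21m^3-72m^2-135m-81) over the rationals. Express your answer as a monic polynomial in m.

By polynomial division,
  m^4+2m^3-4m^2-2m+3 = (-1/3)(-3m^4-21m^3-72m^2-135m-81) + (-5m^3-28m^2-47m-24)
  -3m^4-21m^3-72m^2-135m-81 = ((3/5)m+21/25)(-5m^3-28m^2-47m-24) + (-(507/25)m^2-(2028/25)m-1521/25)
  -5m^3-28m^2-47m-24 = ((125/507)m+200/507)(-(507/25)m^2-(2028/25)m-1521/25) + (0)
Last nonzero remainder: -(507/25)m^2-(2028/25)m-1521/25. Dividing through by -507/25 gives the monic gcd m^2+4m+3.

m^2+4m+3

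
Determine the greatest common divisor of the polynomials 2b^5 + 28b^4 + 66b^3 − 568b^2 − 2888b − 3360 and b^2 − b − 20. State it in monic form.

b^2 − b − 20

Euclidean algorithm in ℚ[b]:
  2b^5 + 28b^4 + 66b^3 − 568b^2 − 2888b − 3360 = (2b^3 + 30b^2 + 136b + 168)(b^2 − b − 20) + (0)
The last nonzero remainder b^2 − b − 20 is already monic.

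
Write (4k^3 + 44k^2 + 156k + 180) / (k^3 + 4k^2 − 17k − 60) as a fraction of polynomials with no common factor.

(4k + 12)/(k − 4)

Euclidean algorithm in ℚ[k]:
  4k^3 + 44k^2 + 156k + 180 = (4)(k^3 + 4k^2 − 17k − 60) + (28k^2 + 224k + 420)
  k^3 + 4k^2 − 17k − 60 = ((1/28)k − 1/7)(28k^2 + 224k + 420) + (0)
Last nonzero remainder: 28k^2 + 224k + 420. Dividing through by 28 gives the monic gcd k^2 + 8k + 15.
Cancel k^2 + 8k + 15 from numerator and denominator to get the reduced form.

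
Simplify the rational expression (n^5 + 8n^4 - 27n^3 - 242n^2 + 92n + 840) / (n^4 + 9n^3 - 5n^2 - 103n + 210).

(n^3 - 5n^2 - 4n + 20)/(n^2 - 4n + 5)

Euclidean algorithm in ℚ[n]:
  n^5 + 8n^4 - 27n^3 - 242n^2 + 92n + 840 = (n - 1)(n^4 + 9n^3 - 5n^2 - 103n + 210) + (-13n^3 - 144n^2 - 221n + 1050)
  n^4 + 9n^3 - 5n^2 - 103n + 210 = (-(1/13)n + 27/169)(-13n^3 - 144n^2 - 221n + 1050) + ((170/169)n^2 + (170/13)n + 7140/169)
  -13n^3 - 144n^2 - 221n + 1050 = (-(2197/170)n + 845/34)((170/169)n^2 + (170/13)n + 7140/169) + (0)
Last nonzero remainder: (170/169)n^2 + (170/13)n + 7140/169. Dividing through by 170/169 gives the monic gcd n^2 + 13n + 42.
Cancel n^2 + 13n + 42 from numerator and denominator to get the reduced form.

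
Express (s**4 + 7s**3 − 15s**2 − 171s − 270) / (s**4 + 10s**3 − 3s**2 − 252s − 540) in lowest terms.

By polynomial division,
  s**4 + 7s**3 − 15s**2 − 171s − 270 = (s**4 + 10s**3 − 3s**2 − 252s − 540) + (−3s**3 − 12s**2 + 81s + 270)
  s**4 + 10s**3 − 3s**2 − 252s − 540 = (−(1/3)s − 2)(−3s**3 − 12s**2 + 81s + 270) + (0)
Last nonzero remainder: −3s**3 − 12s**2 + 81s + 270. Dividing through by −3 gives the monic gcd s**3 + 4s**2 − 27s − 90.
Cancel s**3 + 4s**2 − 27s − 90 from numerator and denominator to get the reduced form.

(s + 3)/(s + 6)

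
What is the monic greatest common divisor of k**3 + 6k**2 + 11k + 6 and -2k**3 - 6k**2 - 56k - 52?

Euclidean algorithm in ℚ[k]:
  k**3 + 6k**2 + 11k + 6 = (-1/2)(-2k**3 - 6k**2 - 56k - 52) + (3k**2 - 17k - 20)
  -2k**3 - 6k**2 - 56k - 52 = (-(2/3)k - 52/9)(3k**2 - 17k - 20) + (-(1508/9)k - 1508/9)
  3k**2 - 17k - 20 = (-(27/1508)k + 45/377)(-(1508/9)k - 1508/9) + (0)
Last nonzero remainder: -(1508/9)k - 1508/9. Dividing through by -1508/9 gives the monic gcd k + 1.

k + 1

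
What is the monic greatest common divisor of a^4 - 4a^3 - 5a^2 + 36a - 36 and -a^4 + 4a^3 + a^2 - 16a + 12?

a^2 - 5a + 6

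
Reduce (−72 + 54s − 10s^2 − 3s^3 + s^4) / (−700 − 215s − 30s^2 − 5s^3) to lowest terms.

(18 − 18s + 7s^2 − s^3)/(175 + 10s + 5s^2)

Repeated division with remainder:
  s^4 − 3s^3 − 10s^2 + 54s − 72 = (−(1/5)s + 9/5)(−5s^3 − 30s^2 − 215s − 700) + (s^2 + 301s + 1188)
  −5s^3 − 30s^2 − 215s − 700 = (−5s + 1475)(s^2 + 301s + 1188) + (−438250s − 1753000)
  s^2 + 301s + 1188 = (−(1/438250)s − 297/438250)(−438250s − 1753000) + (0)
Last nonzero remainder: −438250s − 1753000. Dividing through by −438250 gives the monic gcd s + 4.
Cancel s + 4 from numerator and denominator to get the reduced form.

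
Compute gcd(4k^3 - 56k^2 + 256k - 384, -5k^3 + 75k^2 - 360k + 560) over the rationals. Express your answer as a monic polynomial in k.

k^2 - 8k + 16

Euclidean algorithm in ℚ[k]:
  4k^3 - 56k^2 + 256k - 384 = (-4/5)(-5k^3 + 75k^2 - 360k + 560) + (4k^2 - 32k + 64)
  -5k^3 + 75k^2 - 360k + 560 = (-(5/4)k + 35/4)(4k^2 - 32k + 64) + (0)
Last nonzero remainder: 4k^2 - 32k + 64. Dividing through by 4 gives the monic gcd k^2 - 8k + 16.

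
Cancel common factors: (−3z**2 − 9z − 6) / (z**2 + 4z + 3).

(−3z − 6)/(z + 3)

Repeated division with remainder:
  −3z**2 − 9z − 6 = (−3)(z**2 + 4z + 3) + (3z + 3)
  z**2 + 4z + 3 = ((1/3)z + 1)(3z + 3) + (0)
Last nonzero remainder: 3z + 3. Dividing through by 3 gives the monic gcd z + 1.
Cancel z + 1 from numerator and denominator to get the reduced form.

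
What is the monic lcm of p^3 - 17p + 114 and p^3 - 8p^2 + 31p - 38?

By polynomial division,
  p^3 - 17p + 114 = (p^3 - 8p^2 + 31p - 38) + (8p^2 - 48p + 152)
  p^3 - 8p^2 + 31p - 38 = ((1/8)p - 1/4)(8p^2 - 48p + 152) + (0)
Last nonzero remainder: 8p^2 - 48p + 152. Dividing through by 8 gives the monic gcd p^2 - 6p + 19.
Then lcm(f, g) = f·g / gcd(f, g); expanding and making the result monic gives the answer.

p^4 - 2p^3 - 17p^2 + 148p - 228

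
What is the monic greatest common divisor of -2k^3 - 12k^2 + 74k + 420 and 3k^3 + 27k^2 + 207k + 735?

By polynomial division,
  -2k^3 - 12k^2 + 74k + 420 = (-2/3)(3k^3 + 27k^2 + 207k + 735) + (6k^2 + 212k + 910)
  3k^3 + 27k^2 + 207k + 735 = ((1/2)k - 79/6)(6k^2 + 212k + 910) + ((7630/3)k + 38150/3)
  6k^2 + 212k + 910 = ((9/3815)k + 39/545)((7630/3)k + 38150/3) + (0)
Last nonzero remainder: (7630/3)k + 38150/3. Dividing through by 7630/3 gives the monic gcd k + 5.

k + 5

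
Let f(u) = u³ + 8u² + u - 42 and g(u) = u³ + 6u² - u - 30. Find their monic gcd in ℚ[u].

Repeated division with remainder:
  u³ + 8u² + u - 42 = (u³ + 6u² - u - 30) + (2u² + 2u - 12)
  u³ + 6u² - u - 30 = ((1/2)u + 5/2)(2u² + 2u - 12) + (0)
Last nonzero remainder: 2u² + 2u - 12. Dividing through by 2 gives the monic gcd u² + u - 6.

u² + u - 6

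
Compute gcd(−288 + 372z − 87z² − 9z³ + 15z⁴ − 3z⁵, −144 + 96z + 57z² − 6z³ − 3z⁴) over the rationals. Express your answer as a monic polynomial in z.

12 − 11z − 2z² + z³

By polynomial division,
  −3z⁵ + 15z⁴ − 9z³ − 87z² + 372z − 288 = (z − 7)(−3z⁴ − 6z³ + 57z² + 96z − 144) + (−108z³ + 216z² + 1188z − 1296)
  −3z⁴ − 6z³ + 57z² + 96z − 144 = ((1/36)z + 1/9)(−108z³ + 216z² + 1188z − 1296) + (0)
Last nonzero remainder: −108z³ + 216z² + 1188z − 1296. Dividing through by −108 gives the monic gcd z³ − 2z² − 11z + 12.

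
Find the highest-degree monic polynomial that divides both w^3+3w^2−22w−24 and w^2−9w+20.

w−4

Euclidean algorithm in ℚ[w]:
  w^3+3w^2−22w−24 = (w+12)(w^2−9w+20) + (66w−264)
  w^2−9w+20 = ((1/66)w−5/66)(66w−264) + (0)
Last nonzero remainder: 66w−264. Dividing through by 66 gives the monic gcd w−4.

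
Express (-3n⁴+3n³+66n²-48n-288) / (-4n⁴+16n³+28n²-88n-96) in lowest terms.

(3n+12)/(4n+4)

Euclidean algorithm in ℚ[n]:
  -3n⁴+3n³+66n²-48n-288 = (3/4)(-4n⁴+16n³+28n²-88n-96) + (-9n³+45n²+18n-216)
  -4n⁴+16n³+28n²-88n-96 = ((4/9)n+4/9)(-9n³+45n²+18n-216) + (0)
Last nonzero remainder: -9n³+45n²+18n-216. Dividing through by -9 gives the monic gcd n³-5n²-2n+24.
Cancel n³-5n²-2n+24 from numerator and denominator to get the reduced form.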